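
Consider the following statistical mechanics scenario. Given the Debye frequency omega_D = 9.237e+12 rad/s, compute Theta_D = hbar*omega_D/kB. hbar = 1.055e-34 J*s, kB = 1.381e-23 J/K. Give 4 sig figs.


Step 1: hbar*omega_D = 1.055e-34 * 9.237e+12 = 9.745e-22 J
Step 2: Theta_D = 9.745e-22 / 1.381e-23
Step 3: Theta_D = 70.57 K

70.57


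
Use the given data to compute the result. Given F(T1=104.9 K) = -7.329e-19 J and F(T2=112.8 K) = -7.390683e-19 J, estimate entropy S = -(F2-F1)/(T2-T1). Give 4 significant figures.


Step 1: dF = F2 - F1 = -7.390683e-19 - (-7.329e-19) = -6.1683e-21 J
Step 2: dT = T2 - T1 = 112.8 - 104.9 = 7.9 K
Step 3: S = -dF/dT = -(-6.1683e-21)/7.9 = 7.808e-22 J/K

7.808e-22


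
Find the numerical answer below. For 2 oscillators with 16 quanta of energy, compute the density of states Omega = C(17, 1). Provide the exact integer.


Step 1: Use binomial coefficient C(17, 1)
Step 2: Numerator = 17! / 16!
Step 3: Denominator = 1!
Step 4: Omega = 17

17


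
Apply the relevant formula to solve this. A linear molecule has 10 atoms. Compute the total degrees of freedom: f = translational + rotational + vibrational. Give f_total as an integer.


Step 1: Translational DOF = 3
Step 2: Rotational DOF (linear) = 2
Step 3: Vibrational DOF = 3*10 - 5 = 25
Step 4: Total = 3 + 2 + 25 = 30

30


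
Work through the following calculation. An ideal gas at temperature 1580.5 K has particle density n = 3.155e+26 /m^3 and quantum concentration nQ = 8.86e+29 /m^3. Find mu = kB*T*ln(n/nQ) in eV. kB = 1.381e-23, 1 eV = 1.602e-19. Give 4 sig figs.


Step 1: n/nQ = 3.155e+26/8.86e+29 = 0.0003561
Step 2: ln(n/nQ) = -7.94
Step 3: mu = kB*T*ln(n/nQ) = 2.183e-20*-7.94 = -1.733e-19 J
Step 4: Convert to eV: -1.733e-19/1.602e-19 = -1.082 eV

-1.082


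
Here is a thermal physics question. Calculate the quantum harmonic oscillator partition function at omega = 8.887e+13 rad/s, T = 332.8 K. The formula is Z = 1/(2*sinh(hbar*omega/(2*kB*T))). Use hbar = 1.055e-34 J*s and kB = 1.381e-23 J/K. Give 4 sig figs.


Step 1: Compute x = hbar*omega/(kB*T) = 1.055e-34*8.887e+13/(1.381e-23*332.8) = 2.04
Step 2: x/2 = 1.02
Step 3: sinh(x/2) = 1.206
Step 4: Z = 1/(2*1.206) = 0.4145

0.4145


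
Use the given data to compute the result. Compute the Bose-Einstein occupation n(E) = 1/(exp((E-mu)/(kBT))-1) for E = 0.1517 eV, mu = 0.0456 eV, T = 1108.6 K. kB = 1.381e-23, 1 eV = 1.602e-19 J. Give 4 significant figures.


Step 1: (E - mu) = 0.1061 eV
Step 2: x = (E-mu)*eV/(kB*T) = 0.1061*1.602e-19/(1.381e-23*1108.6) = 1.11
Step 3: exp(x) = 3.035
Step 4: n = 1/(exp(x)-1) = 0.4914

0.4914


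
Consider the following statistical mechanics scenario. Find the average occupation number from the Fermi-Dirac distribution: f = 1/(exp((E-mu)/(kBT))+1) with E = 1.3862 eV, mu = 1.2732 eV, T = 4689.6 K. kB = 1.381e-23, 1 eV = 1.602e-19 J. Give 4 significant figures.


Step 1: (E - mu) = 1.3862 - 1.2732 = 0.113 eV
Step 2: Convert: (E-mu)*eV = 1.81e-20 J
Step 3: x = (E-mu)*eV/(kB*T) = 0.2795
Step 4: f = 1/(exp(0.2795)+1) = 0.4306

0.4306


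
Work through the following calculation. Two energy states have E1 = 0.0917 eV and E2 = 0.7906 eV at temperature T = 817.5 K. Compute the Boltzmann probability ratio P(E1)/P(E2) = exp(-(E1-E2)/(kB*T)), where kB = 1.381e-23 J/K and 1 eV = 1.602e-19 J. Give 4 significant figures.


Step 1: Compute energy difference dE = E1 - E2 = 0.0917 - 0.7906 = -0.6989 eV
Step 2: Convert to Joules: dE_J = -0.6989 * 1.602e-19 = -1.12e-19 J
Step 3: Compute exponent = -dE_J / (kB * T) = -(-1.12e-19) / (1.381e-23 * 817.5) = 9.917
Step 4: P(E1)/P(E2) = exp(9.917) = 2.028e+04

2.028e+04


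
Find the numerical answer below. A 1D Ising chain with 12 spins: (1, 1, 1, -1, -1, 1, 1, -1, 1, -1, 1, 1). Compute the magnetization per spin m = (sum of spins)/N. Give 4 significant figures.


Step 1: Count up spins (+1): 8, down spins (-1): 4
Step 2: Total magnetization M = 8 - 4 = 4
Step 3: m = M/N = 4/12 = 0.3333

0.3333


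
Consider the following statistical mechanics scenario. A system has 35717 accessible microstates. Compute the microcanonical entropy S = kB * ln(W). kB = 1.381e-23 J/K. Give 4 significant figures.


Step 1: ln(W) = ln(35717) = 10.48
Step 2: S = kB * ln(W) = 1.381e-23 * 10.48
Step 3: S = 1.448e-22 J/K

1.448e-22


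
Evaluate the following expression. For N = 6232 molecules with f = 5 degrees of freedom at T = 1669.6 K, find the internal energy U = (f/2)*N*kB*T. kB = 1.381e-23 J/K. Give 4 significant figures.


Step 1: f/2 = 5/2 = 2.5
Step 2: N*kB*T = 6232*1.381e-23*1669.6 = 1.437e-16
Step 3: U = 2.5 * 1.437e-16 = 3.592e-16 J

3.592e-16


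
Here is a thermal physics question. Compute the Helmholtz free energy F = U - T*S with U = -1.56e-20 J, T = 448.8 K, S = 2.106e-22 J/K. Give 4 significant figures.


Step 1: T*S = 448.8 * 2.106e-22 = 9.452e-20 J
Step 2: F = U - T*S = -1.56e-20 - 9.452e-20
Step 3: F = -1.101e-19 J

-1.101e-19


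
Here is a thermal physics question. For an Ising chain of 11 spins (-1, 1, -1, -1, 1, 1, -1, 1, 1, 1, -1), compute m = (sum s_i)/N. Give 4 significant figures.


Step 1: Count up spins (+1): 6, down spins (-1): 5
Step 2: Total magnetization M = 6 - 5 = 1
Step 3: m = M/N = 1/11 = 0.09091

0.09091


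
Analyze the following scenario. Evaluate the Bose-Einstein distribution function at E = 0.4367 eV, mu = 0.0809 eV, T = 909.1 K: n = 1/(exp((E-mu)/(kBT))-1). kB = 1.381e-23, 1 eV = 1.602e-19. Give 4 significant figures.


Step 1: (E - mu) = 0.3558 eV
Step 2: x = (E-mu)*eV/(kB*T) = 0.3558*1.602e-19/(1.381e-23*909.1) = 4.54
Step 3: exp(x) = 93.7
Step 4: n = 1/(exp(x)-1) = 0.01079

0.01079


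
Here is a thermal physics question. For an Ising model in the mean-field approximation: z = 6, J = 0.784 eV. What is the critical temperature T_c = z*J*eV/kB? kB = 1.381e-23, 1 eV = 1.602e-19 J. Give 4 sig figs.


Step 1: z*J = 6*0.784 = 4.704 eV
Step 2: Convert to Joules: 4.704*1.602e-19 = 7.536e-19 J
Step 3: T_c = 7.536e-19 / 1.381e-23 = 5.457e+04 K

5.457e+04


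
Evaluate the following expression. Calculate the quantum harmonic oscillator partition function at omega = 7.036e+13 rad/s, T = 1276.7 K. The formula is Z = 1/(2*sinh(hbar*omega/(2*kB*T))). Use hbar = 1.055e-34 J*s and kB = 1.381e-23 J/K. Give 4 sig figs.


Step 1: Compute x = hbar*omega/(kB*T) = 1.055e-34*7.036e+13/(1.381e-23*1276.7) = 0.421
Step 2: x/2 = 0.2105
Step 3: sinh(x/2) = 0.2121
Step 4: Z = 1/(2*0.2121) = 2.358

2.358


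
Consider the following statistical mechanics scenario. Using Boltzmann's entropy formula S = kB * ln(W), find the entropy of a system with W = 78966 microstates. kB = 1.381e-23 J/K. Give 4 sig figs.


Step 1: ln(W) = ln(78966) = 11.28
Step 2: S = kB * ln(W) = 1.381e-23 * 11.28
Step 3: S = 1.557e-22 J/K

1.557e-22


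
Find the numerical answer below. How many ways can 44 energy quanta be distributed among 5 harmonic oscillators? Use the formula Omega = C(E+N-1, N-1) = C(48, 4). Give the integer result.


Step 1: Use binomial coefficient C(48, 4)
Step 2: Numerator = 48! / 44!
Step 3: Denominator = 4!
Step 4: Omega = 194580

194580


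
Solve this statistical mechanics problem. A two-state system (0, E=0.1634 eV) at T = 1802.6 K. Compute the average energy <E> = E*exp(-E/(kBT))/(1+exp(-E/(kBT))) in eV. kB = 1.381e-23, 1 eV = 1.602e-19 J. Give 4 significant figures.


Step 1: beta*E = 0.1634*1.602e-19/(1.381e-23*1802.6) = 1.052
Step 2: exp(-beta*E) = 0.3494
Step 3: <E> = 0.1634*0.3494/(1+0.3494) = 0.04231 eV

0.04231


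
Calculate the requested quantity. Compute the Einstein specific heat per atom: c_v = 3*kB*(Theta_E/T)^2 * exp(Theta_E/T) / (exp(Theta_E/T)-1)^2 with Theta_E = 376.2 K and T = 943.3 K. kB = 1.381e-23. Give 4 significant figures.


Step 1: x = Theta_E/T = 376.2/943.3 = 0.3988
Step 2: x^2 = 0.1591
Step 3: exp(x) = 1.49
Step 4: c_v = 3*1.381e-23*0.1591*1.49/(1.49-1)^2 = 4.089e-23

4.089e-23


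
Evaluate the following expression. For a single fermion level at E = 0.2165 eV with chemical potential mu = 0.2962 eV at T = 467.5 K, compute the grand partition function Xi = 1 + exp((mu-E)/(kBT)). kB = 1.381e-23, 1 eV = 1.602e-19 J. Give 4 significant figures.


Step 1: (mu - E) = 0.2962 - 0.2165 = 0.0797 eV
Step 2: x = (mu-E)*eV/(kB*T) = 0.0797*1.602e-19/(1.381e-23*467.5) = 1.978
Step 3: exp(x) = 7.226
Step 4: Xi = 1 + 7.226 = 8.226

8.226


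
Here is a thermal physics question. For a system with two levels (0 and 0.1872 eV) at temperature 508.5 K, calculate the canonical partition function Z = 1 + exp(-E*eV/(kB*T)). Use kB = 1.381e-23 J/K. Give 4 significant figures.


Step 1: Compute beta*E = E*eV/(kB*T) = 0.1872*1.602e-19/(1.381e-23*508.5) = 4.271
Step 2: exp(-beta*E) = exp(-4.271) = 0.01397
Step 3: Z = 1 + 0.01397 = 1.014

1.014


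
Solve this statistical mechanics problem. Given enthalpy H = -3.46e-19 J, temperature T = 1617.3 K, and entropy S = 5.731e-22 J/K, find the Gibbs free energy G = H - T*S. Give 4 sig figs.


Step 1: T*S = 1617.3 * 5.731e-22 = 9.269e-19 J
Step 2: G = H - T*S = -3.46e-19 - 9.269e-19
Step 3: G = -1.273e-18 J

-1.273e-18


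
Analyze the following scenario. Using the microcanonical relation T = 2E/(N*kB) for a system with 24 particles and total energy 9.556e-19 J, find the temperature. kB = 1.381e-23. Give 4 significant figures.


Step 1: Numerator = 2*E = 2*9.556e-19 = 1.911e-18 J
Step 2: Denominator = N*kB = 24*1.381e-23 = 3.314e-22
Step 3: T = 1.911e-18 / 3.314e-22 = 5766 K

5766


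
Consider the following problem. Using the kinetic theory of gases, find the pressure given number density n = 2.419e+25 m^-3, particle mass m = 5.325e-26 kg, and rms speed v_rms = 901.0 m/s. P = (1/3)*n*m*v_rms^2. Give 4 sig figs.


Step 1: v_rms^2 = 901.0^2 = 8.118e+05
Step 2: n*m = 2.419e+25*5.325e-26 = 1.288
Step 3: P = (1/3)*1.288*8.118e+05 = 3.486e+05 Pa

3.486e+05


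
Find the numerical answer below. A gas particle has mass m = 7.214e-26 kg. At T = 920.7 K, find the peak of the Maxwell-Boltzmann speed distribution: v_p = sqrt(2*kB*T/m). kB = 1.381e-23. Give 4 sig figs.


Step 1: Numerator = 2*kB*T = 2*1.381e-23*920.7 = 2.543e-20
Step 2: Ratio = 2.543e-20 / 7.214e-26 = 3.525e+05
Step 3: v_p = sqrt(3.525e+05) = 593.7 m/s

593.7


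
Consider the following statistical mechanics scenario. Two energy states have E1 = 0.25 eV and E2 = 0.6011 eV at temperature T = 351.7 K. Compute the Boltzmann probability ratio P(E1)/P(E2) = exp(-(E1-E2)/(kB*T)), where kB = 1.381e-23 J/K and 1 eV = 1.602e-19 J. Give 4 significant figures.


Step 1: Compute energy difference dE = E1 - E2 = 0.25 - 0.6011 = -0.3511 eV
Step 2: Convert to Joules: dE_J = -0.3511 * 1.602e-19 = -5.625e-20 J
Step 3: Compute exponent = -dE_J / (kB * T) = -(-5.625e-20) / (1.381e-23 * 351.7) = 11.58
Step 4: P(E1)/P(E2) = exp(11.58) = 1.07e+05

1.07e+05


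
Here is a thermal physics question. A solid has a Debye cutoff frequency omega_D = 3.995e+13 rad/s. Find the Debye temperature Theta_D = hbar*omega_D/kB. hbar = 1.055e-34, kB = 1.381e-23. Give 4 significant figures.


Step 1: hbar*omega_D = 1.055e-34 * 3.995e+13 = 4.215e-21 J
Step 2: Theta_D = 4.215e-21 / 1.381e-23
Step 3: Theta_D = 305.2 K

305.2


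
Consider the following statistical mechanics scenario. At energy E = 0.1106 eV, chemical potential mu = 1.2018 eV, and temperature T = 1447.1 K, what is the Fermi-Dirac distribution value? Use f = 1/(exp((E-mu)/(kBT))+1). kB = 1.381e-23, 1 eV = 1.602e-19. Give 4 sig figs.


Step 1: (E - mu) = 0.1106 - 1.2018 = -1.091 eV
Step 2: Convert: (E-mu)*eV = -1.748e-19 J
Step 3: x = (E-mu)*eV/(kB*T) = -8.747
Step 4: f = 1/(exp(-8.747)+1) = 0.9998

0.9998


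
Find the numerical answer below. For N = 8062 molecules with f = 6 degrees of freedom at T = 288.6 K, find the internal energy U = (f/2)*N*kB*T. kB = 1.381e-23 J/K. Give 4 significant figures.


Step 1: f/2 = 6/2 = 3.0
Step 2: N*kB*T = 8062*1.381e-23*288.6 = 3.213e-17
Step 3: U = 3.0 * 3.213e-17 = 9.639e-17 J

9.639e-17


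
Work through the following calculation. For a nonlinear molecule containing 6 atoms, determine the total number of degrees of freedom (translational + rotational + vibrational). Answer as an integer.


Step 1: Translational DOF = 3
Step 2: Rotational DOF (nonlinear) = 3
Step 3: Vibrational DOF = 3*6 - 6 = 12
Step 4: Total = 3 + 3 + 12 = 18

18


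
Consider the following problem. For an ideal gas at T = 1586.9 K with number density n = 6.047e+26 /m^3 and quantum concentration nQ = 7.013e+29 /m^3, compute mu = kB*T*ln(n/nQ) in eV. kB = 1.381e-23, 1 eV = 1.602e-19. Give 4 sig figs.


Step 1: n/nQ = 6.047e+26/7.013e+29 = 0.0008623
Step 2: ln(n/nQ) = -7.056
Step 3: mu = kB*T*ln(n/nQ) = 2.192e-20*-7.056 = -1.546e-19 J
Step 4: Convert to eV: -1.546e-19/1.602e-19 = -0.9652 eV

-0.9652


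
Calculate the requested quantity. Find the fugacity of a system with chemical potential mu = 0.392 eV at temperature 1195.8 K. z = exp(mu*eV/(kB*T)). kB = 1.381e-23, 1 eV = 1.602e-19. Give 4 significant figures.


Step 1: Convert mu to Joules: 0.392*1.602e-19 = 6.28e-20 J
Step 2: kB*T = 1.381e-23*1195.8 = 1.651e-20 J
Step 3: mu/(kB*T) = 3.803
Step 4: z = exp(3.803) = 44.82

44.82


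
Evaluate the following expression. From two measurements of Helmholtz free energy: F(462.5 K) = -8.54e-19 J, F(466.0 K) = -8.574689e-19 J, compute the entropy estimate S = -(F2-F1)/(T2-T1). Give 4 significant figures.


Step 1: dF = F2 - F1 = -8.574689e-19 - (-8.54e-19) = -3.4689e-21 J
Step 2: dT = T2 - T1 = 466.0 - 462.5 = 3.5 K
Step 3: S = -dF/dT = -(-3.4689e-21)/3.5 = 9.911e-22 J/K

9.911e-22


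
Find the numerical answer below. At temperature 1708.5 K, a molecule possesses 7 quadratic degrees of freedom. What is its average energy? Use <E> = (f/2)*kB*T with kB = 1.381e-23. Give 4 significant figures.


Step 1: f/2 = 7/2 = 3.5
Step 2: kB*T = 1.381e-23 * 1708.5 = 2.359e-20
Step 3: <E> = 3.5 * 2.359e-20 = 8.258e-20 J

8.258e-20


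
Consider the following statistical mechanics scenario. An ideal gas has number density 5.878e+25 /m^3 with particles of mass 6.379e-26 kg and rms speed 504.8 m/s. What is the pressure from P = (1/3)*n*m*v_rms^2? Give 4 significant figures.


Step 1: v_rms^2 = 504.8^2 = 2.548e+05
Step 2: n*m = 5.878e+25*6.379e-26 = 3.75
Step 3: P = (1/3)*3.75*2.548e+05 = 3.185e+05 Pa

3.185e+05


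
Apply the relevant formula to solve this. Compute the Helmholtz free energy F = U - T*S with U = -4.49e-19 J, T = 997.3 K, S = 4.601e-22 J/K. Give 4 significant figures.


Step 1: T*S = 997.3 * 4.601e-22 = 4.589e-19 J
Step 2: F = U - T*S = -4.49e-19 - 4.589e-19
Step 3: F = -9.079e-19 J

-9.079e-19


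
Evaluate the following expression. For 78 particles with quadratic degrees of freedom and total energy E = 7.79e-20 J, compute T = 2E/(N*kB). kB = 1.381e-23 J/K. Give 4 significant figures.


Step 1: Numerator = 2*E = 2*7.79e-20 = 1.558e-19 J
Step 2: Denominator = N*kB = 78*1.381e-23 = 1.077e-21
Step 3: T = 1.558e-19 / 1.077e-21 = 144.6 K

144.6


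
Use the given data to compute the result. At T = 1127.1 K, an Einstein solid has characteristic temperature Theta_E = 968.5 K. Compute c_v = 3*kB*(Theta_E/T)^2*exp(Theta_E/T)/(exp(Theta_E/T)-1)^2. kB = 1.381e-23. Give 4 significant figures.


Step 1: x = Theta_E/T = 968.5/1127.1 = 0.8593
Step 2: x^2 = 0.7384
Step 3: exp(x) = 2.361
Step 4: c_v = 3*1.381e-23*0.7384*2.361/(2.361-1)^2 = 3.897e-23

3.897e-23


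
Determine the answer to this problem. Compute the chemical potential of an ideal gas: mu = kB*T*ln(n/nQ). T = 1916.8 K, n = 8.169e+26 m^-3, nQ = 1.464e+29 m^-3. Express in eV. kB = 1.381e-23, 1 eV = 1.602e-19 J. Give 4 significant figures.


Step 1: n/nQ = 8.169e+26/1.464e+29 = 0.00558
Step 2: ln(n/nQ) = -5.189
Step 3: mu = kB*T*ln(n/nQ) = 2.647e-20*-5.189 = -1.373e-19 J
Step 4: Convert to eV: -1.373e-19/1.602e-19 = -0.8573 eV

-0.8573


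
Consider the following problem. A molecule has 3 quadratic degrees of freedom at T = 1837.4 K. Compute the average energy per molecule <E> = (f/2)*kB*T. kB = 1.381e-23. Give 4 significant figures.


Step 1: f/2 = 3/2 = 1.5
Step 2: kB*T = 1.381e-23 * 1837.4 = 2.537e-20
Step 3: <E> = 1.5 * 2.537e-20 = 3.806e-20 J

3.806e-20


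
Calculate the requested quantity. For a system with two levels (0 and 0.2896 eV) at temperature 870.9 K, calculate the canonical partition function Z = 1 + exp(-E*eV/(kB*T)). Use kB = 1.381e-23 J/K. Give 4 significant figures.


Step 1: Compute beta*E = E*eV/(kB*T) = 0.2896*1.602e-19/(1.381e-23*870.9) = 3.857
Step 2: exp(-beta*E) = exp(-3.857) = 0.02112
Step 3: Z = 1 + 0.02112 = 1.021

1.021


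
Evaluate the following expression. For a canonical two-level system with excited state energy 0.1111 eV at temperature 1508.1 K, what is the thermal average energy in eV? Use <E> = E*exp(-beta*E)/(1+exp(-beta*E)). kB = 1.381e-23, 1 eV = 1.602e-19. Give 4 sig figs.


Step 1: beta*E = 0.1111*1.602e-19/(1.381e-23*1508.1) = 0.8546
Step 2: exp(-beta*E) = 0.4255
Step 3: <E> = 0.1111*0.4255/(1+0.4255) = 0.03316 eV

0.03316


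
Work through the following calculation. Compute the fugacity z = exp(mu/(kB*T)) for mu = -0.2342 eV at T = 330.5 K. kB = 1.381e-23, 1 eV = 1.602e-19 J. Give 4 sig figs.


Step 1: Convert mu to Joules: -0.2342*1.602e-19 = -3.752e-20 J
Step 2: kB*T = 1.381e-23*330.5 = 4.564e-21 J
Step 3: mu/(kB*T) = -8.22
Step 4: z = exp(-8.22) = 0.0002692

0.0002692


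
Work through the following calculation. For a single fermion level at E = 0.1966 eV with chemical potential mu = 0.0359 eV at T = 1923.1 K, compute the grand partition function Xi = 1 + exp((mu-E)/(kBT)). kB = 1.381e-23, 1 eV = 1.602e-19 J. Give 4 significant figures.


Step 1: (mu - E) = 0.0359 - 0.1966 = -0.1607 eV
Step 2: x = (mu-E)*eV/(kB*T) = -0.1607*1.602e-19/(1.381e-23*1923.1) = -0.9694
Step 3: exp(x) = 0.3793
Step 4: Xi = 1 + 0.3793 = 1.379

1.379


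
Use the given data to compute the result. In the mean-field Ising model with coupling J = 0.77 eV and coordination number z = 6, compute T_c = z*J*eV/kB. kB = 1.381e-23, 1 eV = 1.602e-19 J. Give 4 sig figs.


Step 1: z*J = 6*0.77 = 4.62 eV
Step 2: Convert to Joules: 4.62*1.602e-19 = 7.401e-19 J
Step 3: T_c = 7.401e-19 / 1.381e-23 = 5.359e+04 K

5.359e+04


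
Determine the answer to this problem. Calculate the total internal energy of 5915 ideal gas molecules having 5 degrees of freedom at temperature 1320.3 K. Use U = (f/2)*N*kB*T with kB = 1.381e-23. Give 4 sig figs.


Step 1: f/2 = 5/2 = 2.5
Step 2: N*kB*T = 5915*1.381e-23*1320.3 = 1.079e-16
Step 3: U = 2.5 * 1.079e-16 = 2.696e-16 J

2.696e-16


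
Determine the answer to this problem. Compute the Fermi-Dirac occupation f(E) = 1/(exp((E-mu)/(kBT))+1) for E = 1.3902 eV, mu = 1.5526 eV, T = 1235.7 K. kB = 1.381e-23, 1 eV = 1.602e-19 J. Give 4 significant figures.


Step 1: (E - mu) = 1.3902 - 1.5526 = -0.1624 eV
Step 2: Convert: (E-mu)*eV = -2.602e-20 J
Step 3: x = (E-mu)*eV/(kB*T) = -1.525
Step 4: f = 1/(exp(-1.525)+1) = 0.8212

0.8212


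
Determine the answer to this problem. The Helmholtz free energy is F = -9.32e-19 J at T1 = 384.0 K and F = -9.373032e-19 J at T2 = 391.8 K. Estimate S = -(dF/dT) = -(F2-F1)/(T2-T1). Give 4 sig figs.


Step 1: dF = F2 - F1 = -9.373032e-19 - (-9.32e-19) = -5.3032e-21 J
Step 2: dT = T2 - T1 = 391.8 - 384.0 = 7.8 K
Step 3: S = -dF/dT = -(-5.3032e-21)/7.8 = 6.799e-22 J/K

6.799e-22


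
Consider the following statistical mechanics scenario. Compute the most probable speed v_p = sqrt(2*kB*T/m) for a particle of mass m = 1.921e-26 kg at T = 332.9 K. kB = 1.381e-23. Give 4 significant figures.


Step 1: Numerator = 2*kB*T = 2*1.381e-23*332.9 = 9.195e-21
Step 2: Ratio = 9.195e-21 / 1.921e-26 = 4.786e+05
Step 3: v_p = sqrt(4.786e+05) = 691.8 m/s

691.8


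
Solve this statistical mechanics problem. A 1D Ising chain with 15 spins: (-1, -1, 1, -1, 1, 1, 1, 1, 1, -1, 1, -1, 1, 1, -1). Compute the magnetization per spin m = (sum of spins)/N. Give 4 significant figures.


Step 1: Count up spins (+1): 9, down spins (-1): 6
Step 2: Total magnetization M = 9 - 6 = 3
Step 3: m = M/N = 3/15 = 0.2

0.2


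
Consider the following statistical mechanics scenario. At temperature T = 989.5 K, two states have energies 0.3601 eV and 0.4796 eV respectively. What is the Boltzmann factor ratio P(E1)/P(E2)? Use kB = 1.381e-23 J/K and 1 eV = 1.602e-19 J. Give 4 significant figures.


Step 1: Compute energy difference dE = E1 - E2 = 0.3601 - 0.4796 = -0.1195 eV
Step 2: Convert to Joules: dE_J = -0.1195 * 1.602e-19 = -1.914e-20 J
Step 3: Compute exponent = -dE_J / (kB * T) = -(-1.914e-20) / (1.381e-23 * 989.5) = 1.401
Step 4: P(E1)/P(E2) = exp(1.401) = 4.059

4.059


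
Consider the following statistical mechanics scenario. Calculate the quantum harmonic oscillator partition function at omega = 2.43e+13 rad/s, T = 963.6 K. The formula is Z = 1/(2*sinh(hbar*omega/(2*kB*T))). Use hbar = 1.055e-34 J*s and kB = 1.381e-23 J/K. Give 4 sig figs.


Step 1: Compute x = hbar*omega/(kB*T) = 1.055e-34*2.43e+13/(1.381e-23*963.6) = 0.1926
Step 2: x/2 = 0.09632
Step 3: sinh(x/2) = 0.09647
Step 4: Z = 1/(2*0.09647) = 5.183

5.183


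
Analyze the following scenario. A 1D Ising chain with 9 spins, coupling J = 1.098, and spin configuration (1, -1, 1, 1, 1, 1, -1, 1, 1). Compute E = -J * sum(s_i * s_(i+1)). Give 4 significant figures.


Step 1: Nearest-neighbor products: -1, -1, 1, 1, 1, -1, -1, 1
Step 2: Sum of products = 0
Step 3: E = -1.098 * 0 = 0

0


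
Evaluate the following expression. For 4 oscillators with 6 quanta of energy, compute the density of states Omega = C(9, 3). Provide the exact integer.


Step 1: Use binomial coefficient C(9, 3)
Step 2: Numerator = 9! / 6!
Step 3: Denominator = 3!
Step 4: Omega = 84

84


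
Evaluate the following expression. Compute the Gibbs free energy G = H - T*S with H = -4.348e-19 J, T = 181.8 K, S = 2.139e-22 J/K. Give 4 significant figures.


Step 1: T*S = 181.8 * 2.139e-22 = 3.889e-20 J
Step 2: G = H - T*S = -4.348e-19 - 3.889e-20
Step 3: G = -4.737e-19 J

-4.737e-19


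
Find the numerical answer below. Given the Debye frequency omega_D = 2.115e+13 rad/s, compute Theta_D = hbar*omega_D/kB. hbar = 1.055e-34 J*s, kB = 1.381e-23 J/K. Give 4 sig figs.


Step 1: hbar*omega_D = 1.055e-34 * 2.115e+13 = 2.231e-21 J
Step 2: Theta_D = 2.231e-21 / 1.381e-23
Step 3: Theta_D = 161.6 K

161.6


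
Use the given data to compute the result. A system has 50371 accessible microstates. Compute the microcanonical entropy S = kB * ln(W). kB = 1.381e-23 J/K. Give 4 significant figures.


Step 1: ln(W) = ln(50371) = 10.83
Step 2: S = kB * ln(W) = 1.381e-23 * 10.83
Step 3: S = 1.495e-22 J/K

1.495e-22


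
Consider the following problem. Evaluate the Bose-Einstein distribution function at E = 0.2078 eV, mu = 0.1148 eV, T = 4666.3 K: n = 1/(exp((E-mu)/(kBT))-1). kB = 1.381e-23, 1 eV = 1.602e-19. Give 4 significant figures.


Step 1: (E - mu) = 0.093 eV
Step 2: x = (E-mu)*eV/(kB*T) = 0.093*1.602e-19/(1.381e-23*4666.3) = 0.2312
Step 3: exp(x) = 1.26
Step 4: n = 1/(exp(x)-1) = 3.845

3.845


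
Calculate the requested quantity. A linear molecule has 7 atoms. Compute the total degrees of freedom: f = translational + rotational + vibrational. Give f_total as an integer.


Step 1: Translational DOF = 3
Step 2: Rotational DOF (linear) = 2
Step 3: Vibrational DOF = 3*7 - 5 = 16
Step 4: Total = 3 + 2 + 16 = 21

21


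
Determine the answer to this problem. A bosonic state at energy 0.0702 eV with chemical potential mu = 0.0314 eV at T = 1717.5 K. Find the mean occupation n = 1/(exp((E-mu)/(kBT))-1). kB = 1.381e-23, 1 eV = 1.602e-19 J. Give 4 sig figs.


Step 1: (E - mu) = 0.0388 eV
Step 2: x = (E-mu)*eV/(kB*T) = 0.0388*1.602e-19/(1.381e-23*1717.5) = 0.2621
Step 3: exp(x) = 1.3
Step 4: n = 1/(exp(x)-1) = 3.338

3.338


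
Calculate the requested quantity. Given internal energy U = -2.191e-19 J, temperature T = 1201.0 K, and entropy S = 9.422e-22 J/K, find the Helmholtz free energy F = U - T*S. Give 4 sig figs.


Step 1: T*S = 1201.0 * 9.422e-22 = 1.132e-18 J
Step 2: F = U - T*S = -2.191e-19 - 1.132e-18
Step 3: F = -1.351e-18 J

-1.351e-18


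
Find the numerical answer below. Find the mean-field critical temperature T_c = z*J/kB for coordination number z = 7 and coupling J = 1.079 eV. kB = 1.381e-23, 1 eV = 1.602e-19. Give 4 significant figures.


Step 1: z*J = 7*1.079 = 7.553 eV
Step 2: Convert to Joules: 7.553*1.602e-19 = 1.21e-18 J
Step 3: T_c = 1.21e-18 / 1.381e-23 = 8.762e+04 K

8.762e+04


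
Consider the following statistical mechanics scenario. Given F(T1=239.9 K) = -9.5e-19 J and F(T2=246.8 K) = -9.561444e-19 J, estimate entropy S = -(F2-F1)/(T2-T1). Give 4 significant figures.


Step 1: dF = F2 - F1 = -9.561444e-19 - (-9.5e-19) = -6.1444e-21 J
Step 2: dT = T2 - T1 = 246.8 - 239.9 = 6.9 K
Step 3: S = -dF/dT = -(-6.1444e-21)/6.9 = 8.905e-22 J/K

8.905e-22


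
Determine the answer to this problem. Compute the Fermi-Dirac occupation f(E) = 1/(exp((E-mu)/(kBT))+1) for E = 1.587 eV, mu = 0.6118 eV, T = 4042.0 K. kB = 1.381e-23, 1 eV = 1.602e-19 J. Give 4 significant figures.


Step 1: (E - mu) = 1.587 - 0.6118 = 0.9752 eV
Step 2: Convert: (E-mu)*eV = 1.562e-19 J
Step 3: x = (E-mu)*eV/(kB*T) = 2.799
Step 4: f = 1/(exp(2.799)+1) = 0.05739

0.05739


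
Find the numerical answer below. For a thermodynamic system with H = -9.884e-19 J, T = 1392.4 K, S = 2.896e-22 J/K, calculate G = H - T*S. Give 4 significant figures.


Step 1: T*S = 1392.4 * 2.896e-22 = 4.032e-19 J
Step 2: G = H - T*S = -9.884e-19 - 4.032e-19
Step 3: G = -1.392e-18 J

-1.392e-18


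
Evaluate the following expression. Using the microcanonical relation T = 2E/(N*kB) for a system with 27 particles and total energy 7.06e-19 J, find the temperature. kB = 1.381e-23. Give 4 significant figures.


Step 1: Numerator = 2*E = 2*7.06e-19 = 1.412e-18 J
Step 2: Denominator = N*kB = 27*1.381e-23 = 3.729e-22
Step 3: T = 1.412e-18 / 3.729e-22 = 3787 K

3787


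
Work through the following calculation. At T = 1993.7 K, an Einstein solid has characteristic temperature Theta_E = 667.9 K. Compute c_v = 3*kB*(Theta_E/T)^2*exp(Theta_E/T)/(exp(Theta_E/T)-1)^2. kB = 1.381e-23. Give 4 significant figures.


Step 1: x = Theta_E/T = 667.9/1993.7 = 0.335
Step 2: x^2 = 0.1122
Step 3: exp(x) = 1.398
Step 4: c_v = 3*1.381e-23*0.1122*1.398/(1.398-1)^2 = 4.104e-23

4.104e-23


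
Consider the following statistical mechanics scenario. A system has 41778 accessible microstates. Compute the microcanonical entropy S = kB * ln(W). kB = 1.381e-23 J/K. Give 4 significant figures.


Step 1: ln(W) = ln(41778) = 10.64
Step 2: S = kB * ln(W) = 1.381e-23 * 10.64
Step 3: S = 1.469e-22 J/K

1.469e-22


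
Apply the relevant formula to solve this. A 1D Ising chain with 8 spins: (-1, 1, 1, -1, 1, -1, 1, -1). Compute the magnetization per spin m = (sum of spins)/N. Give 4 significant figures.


Step 1: Count up spins (+1): 4, down spins (-1): 4
Step 2: Total magnetization M = 4 - 4 = 0
Step 3: m = M/N = 0/8 = 0

0


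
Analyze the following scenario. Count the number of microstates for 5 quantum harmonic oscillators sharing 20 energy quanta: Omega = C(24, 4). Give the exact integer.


Step 1: Use binomial coefficient C(24, 4)
Step 2: Numerator = 24! / 20!
Step 3: Denominator = 4!
Step 4: Omega = 10626

10626


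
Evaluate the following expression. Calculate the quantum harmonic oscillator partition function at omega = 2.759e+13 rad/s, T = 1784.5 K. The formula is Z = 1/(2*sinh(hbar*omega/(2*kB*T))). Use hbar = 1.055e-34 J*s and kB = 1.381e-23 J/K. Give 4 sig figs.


Step 1: Compute x = hbar*omega/(kB*T) = 1.055e-34*2.759e+13/(1.381e-23*1784.5) = 0.1181
Step 2: x/2 = 0.05906
Step 3: sinh(x/2) = 0.05909
Step 4: Z = 1/(2*0.05909) = 8.462

8.462


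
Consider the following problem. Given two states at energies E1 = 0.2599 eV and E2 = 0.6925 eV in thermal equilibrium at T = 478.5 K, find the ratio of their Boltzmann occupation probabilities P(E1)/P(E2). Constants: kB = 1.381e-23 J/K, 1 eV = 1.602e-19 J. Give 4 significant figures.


Step 1: Compute energy difference dE = E1 - E2 = 0.2599 - 0.6925 = -0.4326 eV
Step 2: Convert to Joules: dE_J = -0.4326 * 1.602e-19 = -6.93e-20 J
Step 3: Compute exponent = -dE_J / (kB * T) = -(-6.93e-20) / (1.381e-23 * 478.5) = 10.49
Step 4: P(E1)/P(E2) = exp(10.49) = 3.587e+04

3.587e+04


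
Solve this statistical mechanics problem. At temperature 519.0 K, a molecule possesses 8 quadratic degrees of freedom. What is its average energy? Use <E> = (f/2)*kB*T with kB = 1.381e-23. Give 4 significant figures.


Step 1: f/2 = 8/2 = 4
Step 2: kB*T = 1.381e-23 * 519.0 = 7.167e-21
Step 3: <E> = 4 * 7.167e-21 = 2.867e-20 J

2.867e-20


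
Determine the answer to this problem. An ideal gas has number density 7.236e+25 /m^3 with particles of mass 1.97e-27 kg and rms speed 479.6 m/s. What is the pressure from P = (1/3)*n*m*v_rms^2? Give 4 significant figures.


Step 1: v_rms^2 = 479.6^2 = 2.3e+05
Step 2: n*m = 7.236e+25*1.97e-27 = 0.1425
Step 3: P = (1/3)*0.1425*2.3e+05 = 1.093e+04 Pa

1.093e+04


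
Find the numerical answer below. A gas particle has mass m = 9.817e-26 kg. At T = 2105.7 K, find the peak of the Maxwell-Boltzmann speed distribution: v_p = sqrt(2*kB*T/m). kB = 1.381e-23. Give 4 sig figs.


Step 1: Numerator = 2*kB*T = 2*1.381e-23*2105.7 = 5.816e-20
Step 2: Ratio = 5.816e-20 / 9.817e-26 = 5.924e+05
Step 3: v_p = sqrt(5.924e+05) = 769.7 m/s

769.7


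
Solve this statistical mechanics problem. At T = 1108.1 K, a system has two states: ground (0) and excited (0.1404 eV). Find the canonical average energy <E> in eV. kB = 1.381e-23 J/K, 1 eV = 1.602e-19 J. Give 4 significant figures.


Step 1: beta*E = 0.1404*1.602e-19/(1.381e-23*1108.1) = 1.47
Step 2: exp(-beta*E) = 0.23
Step 3: <E> = 0.1404*0.23/(1+0.23) = 0.02625 eV

0.02625


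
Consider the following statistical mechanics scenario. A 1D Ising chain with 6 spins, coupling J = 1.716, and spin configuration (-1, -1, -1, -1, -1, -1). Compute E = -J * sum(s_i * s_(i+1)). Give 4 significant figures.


Step 1: Nearest-neighbor products: 1, 1, 1, 1, 1
Step 2: Sum of products = 5
Step 3: E = -1.716 * 5 = -8.58

-8.58


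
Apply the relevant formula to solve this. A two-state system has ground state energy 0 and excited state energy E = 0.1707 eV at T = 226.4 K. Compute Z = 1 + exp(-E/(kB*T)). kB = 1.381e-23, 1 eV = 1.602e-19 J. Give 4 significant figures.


Step 1: Compute beta*E = E*eV/(kB*T) = 0.1707*1.602e-19/(1.381e-23*226.4) = 8.746
Step 2: exp(-beta*E) = exp(-8.746) = 0.000159
Step 3: Z = 1 + 0.000159 = 1

1


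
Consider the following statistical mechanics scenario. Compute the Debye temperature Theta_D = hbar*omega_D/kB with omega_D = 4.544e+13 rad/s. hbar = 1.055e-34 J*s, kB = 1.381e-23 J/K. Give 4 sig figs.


Step 1: hbar*omega_D = 1.055e-34 * 4.544e+13 = 4.794e-21 J
Step 2: Theta_D = 4.794e-21 / 1.381e-23
Step 3: Theta_D = 347.1 K

347.1


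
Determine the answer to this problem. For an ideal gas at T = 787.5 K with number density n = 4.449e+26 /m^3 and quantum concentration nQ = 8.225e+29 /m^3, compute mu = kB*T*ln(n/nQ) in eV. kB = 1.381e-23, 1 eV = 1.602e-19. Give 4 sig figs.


Step 1: n/nQ = 4.449e+26/8.225e+29 = 0.0005409
Step 2: ln(n/nQ) = -7.522
Step 3: mu = kB*T*ln(n/nQ) = 1.088e-20*-7.522 = -8.181e-20 J
Step 4: Convert to eV: -8.181e-20/1.602e-19 = -0.5107 eV

-0.5107


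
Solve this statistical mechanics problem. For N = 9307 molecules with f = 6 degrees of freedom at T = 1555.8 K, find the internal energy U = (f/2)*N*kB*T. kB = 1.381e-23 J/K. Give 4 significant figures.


Step 1: f/2 = 6/2 = 3.0
Step 2: N*kB*T = 9307*1.381e-23*1555.8 = 2e-16
Step 3: U = 3.0 * 2e-16 = 5.999e-16 J

5.999e-16


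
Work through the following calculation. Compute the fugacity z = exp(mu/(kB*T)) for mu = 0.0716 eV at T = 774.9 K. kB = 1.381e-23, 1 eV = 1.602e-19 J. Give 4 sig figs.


Step 1: Convert mu to Joules: 0.0716*1.602e-19 = 1.147e-20 J
Step 2: kB*T = 1.381e-23*774.9 = 1.07e-20 J
Step 3: mu/(kB*T) = 1.072
Step 4: z = exp(1.072) = 2.921

2.921


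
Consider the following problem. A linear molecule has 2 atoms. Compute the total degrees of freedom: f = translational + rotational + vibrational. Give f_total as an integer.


Step 1: Translational DOF = 3
Step 2: Rotational DOF (linear) = 2
Step 3: Vibrational DOF = 3*2 - 5 = 1
Step 4: Total = 3 + 2 + 1 = 6

6


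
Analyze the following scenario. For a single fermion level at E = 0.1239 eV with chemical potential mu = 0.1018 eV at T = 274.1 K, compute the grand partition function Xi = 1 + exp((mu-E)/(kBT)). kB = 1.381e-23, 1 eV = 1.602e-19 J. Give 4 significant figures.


Step 1: (mu - E) = 0.1018 - 0.1239 = -0.0221 eV
Step 2: x = (mu-E)*eV/(kB*T) = -0.0221*1.602e-19/(1.381e-23*274.1) = -0.9353
Step 3: exp(x) = 0.3925
Step 4: Xi = 1 + 0.3925 = 1.392

1.392


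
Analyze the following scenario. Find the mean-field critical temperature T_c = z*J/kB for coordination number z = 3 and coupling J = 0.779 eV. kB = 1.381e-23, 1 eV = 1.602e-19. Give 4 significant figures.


Step 1: z*J = 3*0.779 = 2.337 eV
Step 2: Convert to Joules: 2.337*1.602e-19 = 3.744e-19 J
Step 3: T_c = 3.744e-19 / 1.381e-23 = 2.711e+04 K

2.711e+04


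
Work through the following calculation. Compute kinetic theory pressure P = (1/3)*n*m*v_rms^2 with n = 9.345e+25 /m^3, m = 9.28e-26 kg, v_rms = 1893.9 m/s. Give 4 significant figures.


Step 1: v_rms^2 = 1893.9^2 = 3.587e+06
Step 2: n*m = 9.345e+25*9.28e-26 = 8.672
Step 3: P = (1/3)*8.672*3.587e+06 = 1.037e+07 Pa

1.037e+07


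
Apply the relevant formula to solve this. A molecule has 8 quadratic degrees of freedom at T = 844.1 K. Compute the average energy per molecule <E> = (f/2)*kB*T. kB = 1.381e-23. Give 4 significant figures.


Step 1: f/2 = 8/2 = 4
Step 2: kB*T = 1.381e-23 * 844.1 = 1.166e-20
Step 3: <E> = 4 * 1.166e-20 = 4.663e-20 J

4.663e-20


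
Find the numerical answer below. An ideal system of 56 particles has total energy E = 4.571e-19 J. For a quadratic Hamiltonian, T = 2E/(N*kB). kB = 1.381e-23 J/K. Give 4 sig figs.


Step 1: Numerator = 2*E = 2*4.571e-19 = 9.142e-19 J
Step 2: Denominator = N*kB = 56*1.381e-23 = 7.734e-22
Step 3: T = 9.142e-19 / 7.734e-22 = 1182 K

1182


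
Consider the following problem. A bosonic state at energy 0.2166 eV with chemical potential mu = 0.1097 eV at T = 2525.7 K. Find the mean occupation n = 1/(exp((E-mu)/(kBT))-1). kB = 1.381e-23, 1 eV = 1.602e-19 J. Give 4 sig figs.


Step 1: (E - mu) = 0.1069 eV
Step 2: x = (E-mu)*eV/(kB*T) = 0.1069*1.602e-19/(1.381e-23*2525.7) = 0.491
Step 3: exp(x) = 1.634
Step 4: n = 1/(exp(x)-1) = 1.577

1.577


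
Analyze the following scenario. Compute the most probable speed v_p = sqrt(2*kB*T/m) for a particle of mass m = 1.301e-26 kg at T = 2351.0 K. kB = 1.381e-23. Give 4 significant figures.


Step 1: Numerator = 2*kB*T = 2*1.381e-23*2351.0 = 6.493e-20
Step 2: Ratio = 6.493e-20 / 1.301e-26 = 4.991e+06
Step 3: v_p = sqrt(4.991e+06) = 2234 m/s

2234


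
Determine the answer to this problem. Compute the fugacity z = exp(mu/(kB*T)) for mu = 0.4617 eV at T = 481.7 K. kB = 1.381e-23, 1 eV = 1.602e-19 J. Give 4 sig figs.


Step 1: Convert mu to Joules: 0.4617*1.602e-19 = 7.396e-20 J
Step 2: kB*T = 1.381e-23*481.7 = 6.652e-21 J
Step 3: mu/(kB*T) = 11.12
Step 4: z = exp(11.12) = 6.742e+04

6.742e+04


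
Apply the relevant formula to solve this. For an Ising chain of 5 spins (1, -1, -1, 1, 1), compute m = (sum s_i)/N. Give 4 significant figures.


Step 1: Count up spins (+1): 3, down spins (-1): 2
Step 2: Total magnetization M = 3 - 2 = 1
Step 3: m = M/N = 1/5 = 0.2

0.2


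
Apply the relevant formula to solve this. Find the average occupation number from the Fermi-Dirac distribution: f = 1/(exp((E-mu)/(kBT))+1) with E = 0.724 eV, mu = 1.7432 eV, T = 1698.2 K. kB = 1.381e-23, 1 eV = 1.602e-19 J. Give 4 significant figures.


Step 1: (E - mu) = 0.724 - 1.7432 = -1.019 eV
Step 2: Convert: (E-mu)*eV = -1.633e-19 J
Step 3: x = (E-mu)*eV/(kB*T) = -6.962
Step 4: f = 1/(exp(-6.962)+1) = 0.9991

0.9991


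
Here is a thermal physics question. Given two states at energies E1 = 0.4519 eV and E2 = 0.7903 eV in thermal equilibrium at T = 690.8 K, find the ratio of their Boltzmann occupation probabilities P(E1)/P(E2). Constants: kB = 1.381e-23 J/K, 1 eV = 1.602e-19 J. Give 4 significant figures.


Step 1: Compute energy difference dE = E1 - E2 = 0.4519 - 0.7903 = -0.3384 eV
Step 2: Convert to Joules: dE_J = -0.3384 * 1.602e-19 = -5.421e-20 J
Step 3: Compute exponent = -dE_J / (kB * T) = -(-5.421e-20) / (1.381e-23 * 690.8) = 5.683
Step 4: P(E1)/P(E2) = exp(5.683) = 293.7

293.7


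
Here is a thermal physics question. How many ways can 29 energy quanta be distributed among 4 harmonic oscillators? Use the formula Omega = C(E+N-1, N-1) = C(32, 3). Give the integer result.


Step 1: Use binomial coefficient C(32, 3)
Step 2: Numerator = 32! / 29!
Step 3: Denominator = 3!
Step 4: Omega = 4960

4960


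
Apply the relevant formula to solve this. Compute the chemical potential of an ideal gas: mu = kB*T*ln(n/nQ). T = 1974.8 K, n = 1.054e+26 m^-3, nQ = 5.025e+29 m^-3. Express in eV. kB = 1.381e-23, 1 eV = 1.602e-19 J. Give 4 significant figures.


Step 1: n/nQ = 1.054e+26/5.025e+29 = 0.0002098
Step 2: ln(n/nQ) = -8.47
Step 3: mu = kB*T*ln(n/nQ) = 2.727e-20*-8.47 = -2.31e-19 J
Step 4: Convert to eV: -2.31e-19/1.602e-19 = -1.442 eV

-1.442


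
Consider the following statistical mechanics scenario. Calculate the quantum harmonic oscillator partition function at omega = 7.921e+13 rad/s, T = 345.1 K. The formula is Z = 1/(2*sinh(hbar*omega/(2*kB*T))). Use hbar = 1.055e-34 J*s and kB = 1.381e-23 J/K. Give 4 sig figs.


Step 1: Compute x = hbar*omega/(kB*T) = 1.055e-34*7.921e+13/(1.381e-23*345.1) = 1.753
Step 2: x/2 = 0.8767
Step 3: sinh(x/2) = 0.9934
Step 4: Z = 1/(2*0.9934) = 0.5033

0.5033


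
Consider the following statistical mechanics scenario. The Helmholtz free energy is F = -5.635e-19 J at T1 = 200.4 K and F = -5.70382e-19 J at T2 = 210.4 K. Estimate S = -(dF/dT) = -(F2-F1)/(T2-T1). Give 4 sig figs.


Step 1: dF = F2 - F1 = -5.70382e-19 - (-5.635e-19) = -6.882e-21 J
Step 2: dT = T2 - T1 = 210.4 - 200.4 = 10 K
Step 3: S = -dF/dT = -(-6.882e-21)/10 = 6.882e-22 J/K

6.882e-22


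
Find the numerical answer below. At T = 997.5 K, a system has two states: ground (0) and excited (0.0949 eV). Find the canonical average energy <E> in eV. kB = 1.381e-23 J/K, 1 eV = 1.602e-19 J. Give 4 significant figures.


Step 1: beta*E = 0.0949*1.602e-19/(1.381e-23*997.5) = 1.104
Step 2: exp(-beta*E) = 0.3317
Step 3: <E> = 0.0949*0.3317/(1+0.3317) = 0.02364 eV

0.02364


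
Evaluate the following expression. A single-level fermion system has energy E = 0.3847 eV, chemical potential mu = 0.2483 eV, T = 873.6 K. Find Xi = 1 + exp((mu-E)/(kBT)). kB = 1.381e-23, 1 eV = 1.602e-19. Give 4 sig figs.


Step 1: (mu - E) = 0.2483 - 0.3847 = -0.1364 eV
Step 2: x = (mu-E)*eV/(kB*T) = -0.1364*1.602e-19/(1.381e-23*873.6) = -1.811
Step 3: exp(x) = 0.1635
Step 4: Xi = 1 + 0.1635 = 1.163

1.163


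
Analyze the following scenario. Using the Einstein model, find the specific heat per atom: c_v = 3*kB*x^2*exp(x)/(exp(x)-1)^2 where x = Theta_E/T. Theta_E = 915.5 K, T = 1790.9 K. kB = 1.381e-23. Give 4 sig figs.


Step 1: x = Theta_E/T = 915.5/1790.9 = 0.5112
Step 2: x^2 = 0.2613
Step 3: exp(x) = 1.667
Step 4: c_v = 3*1.381e-23*0.2613*1.667/(1.667-1)^2 = 4.054e-23

4.054e-23


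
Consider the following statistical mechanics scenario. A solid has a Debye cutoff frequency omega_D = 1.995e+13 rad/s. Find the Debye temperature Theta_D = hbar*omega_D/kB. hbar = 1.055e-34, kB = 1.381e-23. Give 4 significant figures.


Step 1: hbar*omega_D = 1.055e-34 * 1.995e+13 = 2.105e-21 J
Step 2: Theta_D = 2.105e-21 / 1.381e-23
Step 3: Theta_D = 152.4 K

152.4


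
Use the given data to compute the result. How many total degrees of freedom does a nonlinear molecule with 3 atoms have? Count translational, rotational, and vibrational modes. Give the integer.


Step 1: Translational DOF = 3
Step 2: Rotational DOF (nonlinear) = 3
Step 3: Vibrational DOF = 3*3 - 6 = 3
Step 4: Total = 3 + 3 + 3 = 9

9
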